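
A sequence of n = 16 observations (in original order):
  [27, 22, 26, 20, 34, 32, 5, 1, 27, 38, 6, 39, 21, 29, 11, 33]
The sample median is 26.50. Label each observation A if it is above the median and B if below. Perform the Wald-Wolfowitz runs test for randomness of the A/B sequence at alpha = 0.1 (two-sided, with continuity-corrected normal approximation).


Step 1: Compute median = 26.50; label A = above, B = below.
Labels in order: ABBBAABBAABABABA  (n_A = 8, n_B = 8)
Step 2: Count runs R = 11.
Step 3: Under H0 (random ordering), E[R] = 2*n_A*n_B/(n_A+n_B) + 1 = 2*8*8/16 + 1 = 9.0000.
        Var[R] = 2*n_A*n_B*(2*n_A*n_B - n_A - n_B) / ((n_A+n_B)^2 * (n_A+n_B-1)) = 14336/3840 = 3.7333.
        SD[R] = 1.9322.
Step 4: Continuity-corrected z = (R - 0.5 - E[R]) / SD[R] = (11 - 0.5 - 9.0000) / 1.9322 = 0.7763.
Step 5: Two-sided p-value via normal approximation = 2*(1 - Phi(|z|)) = 0.437558.
Step 6: alpha = 0.1. fail to reject H0.

R = 11, z = 0.7763, p = 0.437558, fail to reject H0.


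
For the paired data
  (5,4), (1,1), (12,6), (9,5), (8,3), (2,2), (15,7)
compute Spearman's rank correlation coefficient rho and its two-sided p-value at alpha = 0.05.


Step 1: Rank x and y separately (midranks; no ties here).
rank(x): 5->3, 1->1, 12->6, 9->5, 8->4, 2->2, 15->7
rank(y): 4->4, 1->1, 6->6, 5->5, 3->3, 2->2, 7->7
Step 2: d_i = R_x(i) - R_y(i); compute d_i^2.
  (3-4)^2=1, (1-1)^2=0, (6-6)^2=0, (5-5)^2=0, (4-3)^2=1, (2-2)^2=0, (7-7)^2=0
sum(d^2) = 2.
Step 3: rho = 1 - 6*2 / (7*(7^2 - 1)) = 1 - 12/336 = 0.964286.
Step 4: Under H0, t = rho * sqrt((n-2)/(1-rho^2)) = 8.1408 ~ t(5).
Step 5: Two-sided p-value from the t-distribution with 5 df = 0.000454.
Step 6: alpha = 0.05. reject H0.

rho = 0.9643, p = 0.000454, reject H0 at alpha = 0.05.


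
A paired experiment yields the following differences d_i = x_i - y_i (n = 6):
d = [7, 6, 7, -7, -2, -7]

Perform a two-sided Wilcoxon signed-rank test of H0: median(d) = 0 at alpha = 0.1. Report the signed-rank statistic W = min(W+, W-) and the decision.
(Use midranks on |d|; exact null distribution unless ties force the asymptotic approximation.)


Step 1: Drop any zero differences (none here) and take |d_i|.
|d| = [7, 6, 7, 7, 2, 7]
Step 2: Midrank |d_i| (ties get averaged ranks).
ranks: |7|->4.5, |6|->2, |7|->4.5, |7|->4.5, |2|->1, |7|->4.5
Step 3: Attach original signs; sum ranks with positive sign and with negative sign.
W+ = 4.5 + 2 + 4.5 = 11
W- = 4.5 + 1 + 4.5 = 10
(Check: W+ + W- = 21 should equal n(n+1)/2 = 21.)
Step 4: Test statistic W = min(W+, W-) = 10.
Step 5: Ties in |d|, so use the tie-corrected normal approximation.
        E[W] = n(n+1)/4 = 6*7/4 = 10.5.
        Tie groups: |d|=7 (t=4); sum(t^3 - t) = 60.
        Var[W] = n(n+1)(2n+1)/24 - sum(t^3-t)/48 = 546/24 - 60/48 = 21.5.
        z = (W - E[W]) / sqrt(Var[W]) = (10 - 10.5) / 4.6368 = -0.1078.
        Two-sided p = 2*Phi(z) = 0.914128.
Step 6: alpha = 0.1. fail to reject H0.

W+ = 11, W- = 10, W = min = 10, p = 0.914128, fail to reject H0.


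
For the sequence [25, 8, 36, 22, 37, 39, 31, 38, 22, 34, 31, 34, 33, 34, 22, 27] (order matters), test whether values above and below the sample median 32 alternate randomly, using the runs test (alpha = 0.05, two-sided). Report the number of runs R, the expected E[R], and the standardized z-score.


Step 1: Compute median = 32; label A = above, B = below.
Labels in order: BBABAABABABAAABB  (n_A = 8, n_B = 8)
Step 2: Count runs R = 11.
Step 3: Under H0 (random ordering), E[R] = 2*n_A*n_B/(n_A+n_B) + 1 = 2*8*8/16 + 1 = 9.0000.
        Var[R] = 2*n_A*n_B*(2*n_A*n_B - n_A - n_B) / ((n_A+n_B)^2 * (n_A+n_B-1)) = 14336/3840 = 3.7333.
        SD[R] = 1.9322.
Step 4: Continuity-corrected z = (R - 0.5 - E[R]) / SD[R] = (11 - 0.5 - 9.0000) / 1.9322 = 0.7763.
Step 5: Two-sided p-value via normal approximation = 2*(1 - Phi(|z|)) = 0.437558.
Step 6: alpha = 0.05. fail to reject H0.

R = 11, z = 0.7763, p = 0.437558, fail to reject H0.


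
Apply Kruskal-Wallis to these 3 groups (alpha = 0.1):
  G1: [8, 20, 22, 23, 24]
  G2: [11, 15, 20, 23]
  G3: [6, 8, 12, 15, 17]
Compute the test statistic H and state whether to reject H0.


Step 1: Combine all N = 14 observations and assign midranks.
sorted (value, group, rank): (6,G3,1), (8,G1,2.5), (8,G3,2.5), (11,G2,4), (12,G3,5), (15,G2,6.5), (15,G3,6.5), (17,G3,8), (20,G1,9.5), (20,G2,9.5), (22,G1,11), (23,G1,12.5), (23,G2,12.5), (24,G1,14)
Step 2: Sum ranks within each group.
R_1 = 49.5 (n_1 = 5)
R_2 = 32.5 (n_2 = 4)
R_3 = 23 (n_3 = 5)
Step 3: H = 12/(N(N+1)) * sum(R_i^2/n_i) - 3(N+1)
     = 12/(14*15) * (49.5^2/5 + 32.5^2/4 + 23^2/5) - 3*15
     = 0.057143 * 859.913 - 45
     = 4.137857.
Step 4: Ties present; correction factor C = 1 - 24/(14^3 - 14) = 0.991209. Corrected H = 4.137857 / 0.991209 = 4.174557.
Step 5: Under H0, H ~ chi^2(2); p-value = 0.124024.
Step 6: alpha = 0.1. fail to reject H0.

H = 4.1746, df = 2, p = 0.124024, fail to reject H0.


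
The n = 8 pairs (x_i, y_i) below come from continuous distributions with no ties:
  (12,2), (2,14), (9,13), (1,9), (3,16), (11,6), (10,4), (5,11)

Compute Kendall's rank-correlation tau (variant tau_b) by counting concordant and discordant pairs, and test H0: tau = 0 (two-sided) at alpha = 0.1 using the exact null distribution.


Step 1: Enumerate the 28 unordered pairs (i,j) with i<j and classify each by sign(x_j-x_i) * sign(y_j-y_i).
  (1,2):dx=-10,dy=+12->D; (1,3):dx=-3,dy=+11->D; (1,4):dx=-11,dy=+7->D; (1,5):dx=-9,dy=+14->D
  (1,6):dx=-1,dy=+4->D; (1,7):dx=-2,dy=+2->D; (1,8):dx=-7,dy=+9->D; (2,3):dx=+7,dy=-1->D
  (2,4):dx=-1,dy=-5->C; (2,5):dx=+1,dy=+2->C; (2,6):dx=+9,dy=-8->D; (2,7):dx=+8,dy=-10->D
  (2,8):dx=+3,dy=-3->D; (3,4):dx=-8,dy=-4->C; (3,5):dx=-6,dy=+3->D; (3,6):dx=+2,dy=-7->D
  (3,7):dx=+1,dy=-9->D; (3,8):dx=-4,dy=-2->C; (4,5):dx=+2,dy=+7->C; (4,6):dx=+10,dy=-3->D
  (4,7):dx=+9,dy=-5->D; (4,8):dx=+4,dy=+2->C; (5,6):dx=+8,dy=-10->D; (5,7):dx=+7,dy=-12->D
  (5,8):dx=+2,dy=-5->D; (6,7):dx=-1,dy=-2->C; (6,8):dx=-6,dy=+5->D; (7,8):dx=-5,dy=+7->D
Step 2: C = 7, D = 21, total pairs = 28.
Step 3: tau = (C - D)/(n(n-1)/2) = (7 - 21)/28 = -0.500000.
Step 4: Exact two-sided p-value (enumerate n! = 40320 permutations of y under H0): p = 0.108681.
Step 5: alpha = 0.1. fail to reject H0.

tau_b = -0.5000 (C=7, D=21), p = 0.108681, fail to reject H0.


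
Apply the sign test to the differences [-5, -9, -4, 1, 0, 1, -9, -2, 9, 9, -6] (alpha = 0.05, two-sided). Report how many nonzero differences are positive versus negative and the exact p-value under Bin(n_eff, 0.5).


Step 1: Discard zero differences. Original n = 11; n_eff = number of nonzero differences = 10.
Nonzero differences (with sign): -5, -9, -4, +1, +1, -9, -2, +9, +9, -6
Step 2: Count signs: positive = 4, negative = 6.
Step 3: Under H0: P(positive) = 0.5, so the number of positives S ~ Bin(10, 0.5).
Step 4: Two-sided exact p-value = sum of Bin(10,0.5) probabilities at or below the observed probability = 0.753906.
Step 5: alpha = 0.05. fail to reject H0.

n_eff = 10, pos = 4, neg = 6, p = 0.753906, fail to reject H0.


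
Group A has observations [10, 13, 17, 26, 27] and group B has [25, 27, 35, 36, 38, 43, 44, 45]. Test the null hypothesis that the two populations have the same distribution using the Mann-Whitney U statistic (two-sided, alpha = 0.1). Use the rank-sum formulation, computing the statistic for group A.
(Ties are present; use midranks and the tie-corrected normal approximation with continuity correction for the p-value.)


Step 1: Combine and sort all 13 observations; assign midranks.
sorted (value, group): (10,X), (13,X), (17,X), (25,Y), (26,X), (27,X), (27,Y), (35,Y), (36,Y), (38,Y), (43,Y), (44,Y), (45,Y)
ranks: 10->1, 13->2, 17->3, 25->4, 26->5, 27->6.5, 27->6.5, 35->8, 36->9, 38->10, 43->11, 44->12, 45->13
Step 2: Rank sum for X: R1 = 1 + 2 + 3 + 5 + 6.5 = 17.5.
Step 3: U_X = R1 - n1(n1+1)/2 = 17.5 - 5*6/2 = 17.5 - 15 = 2.5.
       U_Y = n1*n2 - U_X = 40 - 2.5 = 37.5.
Step 4: Ties are present, so use the tie-corrected normal approximation (with continuity correction) for the p-value.
Step 5: p-value = 0.012704; compare to alpha = 0.1. reject H0.

U_X = 2.5, p = 0.012704, reject H0 at alpha = 0.1.


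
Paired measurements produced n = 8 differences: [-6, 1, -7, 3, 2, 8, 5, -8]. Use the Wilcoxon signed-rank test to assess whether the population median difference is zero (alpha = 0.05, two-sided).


Step 1: Drop any zero differences (none here) and take |d_i|.
|d| = [6, 1, 7, 3, 2, 8, 5, 8]
Step 2: Midrank |d_i| (ties get averaged ranks).
ranks: |6|->5, |1|->1, |7|->6, |3|->3, |2|->2, |8|->7.5, |5|->4, |8|->7.5
Step 3: Attach original signs; sum ranks with positive sign and with negative sign.
W+ = 1 + 3 + 2 + 7.5 + 4 = 17.5
W- = 5 + 6 + 7.5 = 18.5
(Check: W+ + W- = 36 should equal n(n+1)/2 = 36.)
Step 4: Test statistic W = min(W+, W-) = 17.5.
Step 5: Ties in |d|, so use the tie-corrected normal approximation.
        E[W] = n(n+1)/4 = 8*9/4 = 18.
        Tie groups: |d|=8 (t=2); sum(t^3 - t) = 6.
        Var[W] = n(n+1)(2n+1)/24 - sum(t^3-t)/48 = 1224/24 - 6/48 = 50.875.
        z = (W - E[W]) / sqrt(Var[W]) = (17.5 - 18) / 7.1327 = -0.0701.
        Two-sided p = 2*Phi(z) = 0.944114.
Step 6: alpha = 0.05. fail to reject H0.

W+ = 17.5, W- = 18.5, W = min = 17.5, p = 0.944114, fail to reject H0.


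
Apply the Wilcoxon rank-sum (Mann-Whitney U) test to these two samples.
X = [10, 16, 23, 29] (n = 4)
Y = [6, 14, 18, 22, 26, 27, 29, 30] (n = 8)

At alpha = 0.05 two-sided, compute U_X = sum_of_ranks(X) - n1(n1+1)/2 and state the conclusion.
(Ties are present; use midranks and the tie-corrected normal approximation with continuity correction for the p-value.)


Step 1: Combine and sort all 12 observations; assign midranks.
sorted (value, group): (6,Y), (10,X), (14,Y), (16,X), (18,Y), (22,Y), (23,X), (26,Y), (27,Y), (29,X), (29,Y), (30,Y)
ranks: 6->1, 10->2, 14->3, 16->4, 18->5, 22->6, 23->7, 26->8, 27->9, 29->10.5, 29->10.5, 30->12
Step 2: Rank sum for X: R1 = 2 + 4 + 7 + 10.5 = 23.5.
Step 3: U_X = R1 - n1(n1+1)/2 = 23.5 - 4*5/2 = 23.5 - 10 = 13.5.
       U_Y = n1*n2 - U_X = 32 - 13.5 = 18.5.
Step 4: Ties are present, so use the tie-corrected normal approximation (with continuity correction) for the p-value.
Step 5: p-value = 0.733647; compare to alpha = 0.05. fail to reject H0.

U_X = 13.5, p = 0.733647, fail to reject H0 at alpha = 0.05.


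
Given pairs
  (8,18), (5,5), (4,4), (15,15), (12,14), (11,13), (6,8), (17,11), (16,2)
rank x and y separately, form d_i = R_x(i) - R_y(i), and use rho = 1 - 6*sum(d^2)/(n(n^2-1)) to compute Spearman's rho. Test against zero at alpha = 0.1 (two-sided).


Step 1: Rank x and y separately (midranks; no ties here).
rank(x): 8->4, 5->2, 4->1, 15->7, 12->6, 11->5, 6->3, 17->9, 16->8
rank(y): 18->9, 5->3, 4->2, 15->8, 14->7, 13->6, 8->4, 11->5, 2->1
Step 2: d_i = R_x(i) - R_y(i); compute d_i^2.
  (4-9)^2=25, (2-3)^2=1, (1-2)^2=1, (7-8)^2=1, (6-7)^2=1, (5-6)^2=1, (3-4)^2=1, (9-5)^2=16, (8-1)^2=49
sum(d^2) = 96.
Step 3: rho = 1 - 6*96 / (9*(9^2 - 1)) = 1 - 576/720 = 0.200000.
Step 4: Under H0, t = rho * sqrt((n-2)/(1-rho^2)) = 0.5401 ~ t(7).
Step 5: Two-sided p-value from the t-distribution with 7 df = 0.605901.
Step 6: alpha = 0.1. fail to reject H0.

rho = 0.2000, p = 0.605901, fail to reject H0 at alpha = 0.1.


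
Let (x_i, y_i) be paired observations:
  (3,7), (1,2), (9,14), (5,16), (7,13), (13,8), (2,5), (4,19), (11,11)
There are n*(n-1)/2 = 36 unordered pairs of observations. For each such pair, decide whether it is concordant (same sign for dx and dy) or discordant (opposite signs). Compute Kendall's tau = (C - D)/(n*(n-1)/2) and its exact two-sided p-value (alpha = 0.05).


Step 1: Enumerate the 36 unordered pairs (i,j) with i<j and classify each by sign(x_j-x_i) * sign(y_j-y_i).
  (1,2):dx=-2,dy=-5->C; (1,3):dx=+6,dy=+7->C; (1,4):dx=+2,dy=+9->C; (1,5):dx=+4,dy=+6->C
  (1,6):dx=+10,dy=+1->C; (1,7):dx=-1,dy=-2->C; (1,8):dx=+1,dy=+12->C; (1,9):dx=+8,dy=+4->C
  (2,3):dx=+8,dy=+12->C; (2,4):dx=+4,dy=+14->C; (2,5):dx=+6,dy=+11->C; (2,6):dx=+12,dy=+6->C
  (2,7):dx=+1,dy=+3->C; (2,8):dx=+3,dy=+17->C; (2,9):dx=+10,dy=+9->C; (3,4):dx=-4,dy=+2->D
  (3,5):dx=-2,dy=-1->C; (3,6):dx=+4,dy=-6->D; (3,7):dx=-7,dy=-9->C; (3,8):dx=-5,dy=+5->D
  (3,9):dx=+2,dy=-3->D; (4,5):dx=+2,dy=-3->D; (4,6):dx=+8,dy=-8->D; (4,7):dx=-3,dy=-11->C
  (4,8):dx=-1,dy=+3->D; (4,9):dx=+6,dy=-5->D; (5,6):dx=+6,dy=-5->D; (5,7):dx=-5,dy=-8->C
  (5,8):dx=-3,dy=+6->D; (5,9):dx=+4,dy=-2->D; (6,7):dx=-11,dy=-3->C; (6,8):dx=-9,dy=+11->D
  (6,9):dx=-2,dy=+3->D; (7,8):dx=+2,dy=+14->C; (7,9):dx=+9,dy=+6->C; (8,9):dx=+7,dy=-8->D
Step 2: C = 22, D = 14, total pairs = 36.
Step 3: tau = (C - D)/(n(n-1)/2) = (22 - 14)/36 = 0.222222.
Step 4: Exact two-sided p-value (enumerate n! = 362880 permutations of y under H0): p = 0.476709.
Step 5: alpha = 0.05. fail to reject H0.

tau_b = 0.2222 (C=22, D=14), p = 0.476709, fail to reject H0.


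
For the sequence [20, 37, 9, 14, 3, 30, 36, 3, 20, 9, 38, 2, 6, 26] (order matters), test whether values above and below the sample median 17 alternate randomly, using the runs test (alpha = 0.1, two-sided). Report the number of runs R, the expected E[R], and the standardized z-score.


Step 1: Compute median = 17; label A = above, B = below.
Labels in order: AABBBAABABABBA  (n_A = 7, n_B = 7)
Step 2: Count runs R = 9.
Step 3: Under H0 (random ordering), E[R] = 2*n_A*n_B/(n_A+n_B) + 1 = 2*7*7/14 + 1 = 8.0000.
        Var[R] = 2*n_A*n_B*(2*n_A*n_B - n_A - n_B) / ((n_A+n_B)^2 * (n_A+n_B-1)) = 8232/2548 = 3.2308.
        SD[R] = 1.7974.
Step 4: Continuity-corrected z = (R - 0.5 - E[R]) / SD[R] = (9 - 0.5 - 8.0000) / 1.7974 = 0.2782.
Step 5: Two-sided p-value via normal approximation = 2*(1 - Phi(|z|)) = 0.780879.
Step 6: alpha = 0.1. fail to reject H0.

R = 9, z = 0.2782, p = 0.780879, fail to reject H0.


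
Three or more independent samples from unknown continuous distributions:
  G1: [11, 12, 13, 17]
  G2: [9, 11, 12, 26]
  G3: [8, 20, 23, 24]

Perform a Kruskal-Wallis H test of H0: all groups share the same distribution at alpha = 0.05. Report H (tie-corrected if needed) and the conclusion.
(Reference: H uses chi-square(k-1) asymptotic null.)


Step 1: Combine all N = 12 observations and assign midranks.
sorted (value, group, rank): (8,G3,1), (9,G2,2), (11,G1,3.5), (11,G2,3.5), (12,G1,5.5), (12,G2,5.5), (13,G1,7), (17,G1,8), (20,G3,9), (23,G3,10), (24,G3,11), (26,G2,12)
Step 2: Sum ranks within each group.
R_1 = 24 (n_1 = 4)
R_2 = 23 (n_2 = 4)
R_3 = 31 (n_3 = 4)
Step 3: H = 12/(N(N+1)) * sum(R_i^2/n_i) - 3(N+1)
     = 12/(12*13) * (24^2/4 + 23^2/4 + 31^2/4) - 3*13
     = 0.076923 * 516.5 - 39
     = 0.730769.
Step 4: Ties present; correction factor C = 1 - 12/(12^3 - 12) = 0.993007. Corrected H = 0.730769 / 0.993007 = 0.735915.
Step 5: Under H0, H ~ chi^2(2); p-value = 0.692146.
Step 6: alpha = 0.05. fail to reject H0.

H = 0.7359, df = 2, p = 0.692146, fail to reject H0.


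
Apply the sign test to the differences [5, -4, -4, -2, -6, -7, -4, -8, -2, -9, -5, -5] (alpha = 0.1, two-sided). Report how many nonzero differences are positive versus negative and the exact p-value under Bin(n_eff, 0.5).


Step 1: Discard zero differences. Original n = 12; n_eff = number of nonzero differences = 12.
Nonzero differences (with sign): +5, -4, -4, -2, -6, -7, -4, -8, -2, -9, -5, -5
Step 2: Count signs: positive = 1, negative = 11.
Step 3: Under H0: P(positive) = 0.5, so the number of positives S ~ Bin(12, 0.5).
Step 4: Two-sided exact p-value = sum of Bin(12,0.5) probabilities at or below the observed probability = 0.006348.
Step 5: alpha = 0.1. reject H0.

n_eff = 12, pos = 1, neg = 11, p = 0.006348, reject H0.


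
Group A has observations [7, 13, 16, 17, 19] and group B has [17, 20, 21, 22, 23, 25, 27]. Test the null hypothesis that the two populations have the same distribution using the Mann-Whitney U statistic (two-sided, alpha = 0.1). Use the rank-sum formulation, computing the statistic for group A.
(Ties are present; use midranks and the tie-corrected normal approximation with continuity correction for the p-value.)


Step 1: Combine and sort all 12 observations; assign midranks.
sorted (value, group): (7,X), (13,X), (16,X), (17,X), (17,Y), (19,X), (20,Y), (21,Y), (22,Y), (23,Y), (25,Y), (27,Y)
ranks: 7->1, 13->2, 16->3, 17->4.5, 17->4.5, 19->6, 20->7, 21->8, 22->9, 23->10, 25->11, 27->12
Step 2: Rank sum for X: R1 = 1 + 2 + 3 + 4.5 + 6 = 16.5.
Step 3: U_X = R1 - n1(n1+1)/2 = 16.5 - 5*6/2 = 16.5 - 15 = 1.5.
       U_Y = n1*n2 - U_X = 35 - 1.5 = 33.5.
Step 4: Ties are present, so use the tie-corrected normal approximation (with continuity correction) for the p-value.
Step 5: p-value = 0.011682; compare to alpha = 0.1. reject H0.

U_X = 1.5, p = 0.011682, reject H0 at alpha = 0.1.


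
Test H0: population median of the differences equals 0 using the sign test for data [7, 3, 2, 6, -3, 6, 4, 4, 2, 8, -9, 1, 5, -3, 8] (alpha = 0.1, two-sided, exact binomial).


Step 1: Discard zero differences. Original n = 15; n_eff = number of nonzero differences = 15.
Nonzero differences (with sign): +7, +3, +2, +6, -3, +6, +4, +4, +2, +8, -9, +1, +5, -3, +8
Step 2: Count signs: positive = 12, negative = 3.
Step 3: Under H0: P(positive) = 0.5, so the number of positives S ~ Bin(15, 0.5).
Step 4: Two-sided exact p-value = sum of Bin(15,0.5) probabilities at or below the observed probability = 0.035156.
Step 5: alpha = 0.1. reject H0.

n_eff = 15, pos = 12, neg = 3, p = 0.035156, reject H0.


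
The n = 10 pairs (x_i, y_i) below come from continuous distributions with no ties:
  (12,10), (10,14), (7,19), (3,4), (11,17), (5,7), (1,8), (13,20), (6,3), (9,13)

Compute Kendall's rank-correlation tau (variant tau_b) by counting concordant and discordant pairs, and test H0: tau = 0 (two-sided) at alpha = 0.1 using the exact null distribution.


Step 1: Enumerate the 45 unordered pairs (i,j) with i<j and classify each by sign(x_j-x_i) * sign(y_j-y_i).
  (1,2):dx=-2,dy=+4->D; (1,3):dx=-5,dy=+9->D; (1,4):dx=-9,dy=-6->C; (1,5):dx=-1,dy=+7->D
  (1,6):dx=-7,dy=-3->C; (1,7):dx=-11,dy=-2->C; (1,8):dx=+1,dy=+10->C; (1,9):dx=-6,dy=-7->C
  (1,10):dx=-3,dy=+3->D; (2,3):dx=-3,dy=+5->D; (2,4):dx=-7,dy=-10->C; (2,5):dx=+1,dy=+3->C
  (2,6):dx=-5,dy=-7->C; (2,7):dx=-9,dy=-6->C; (2,8):dx=+3,dy=+6->C; (2,9):dx=-4,dy=-11->C
  (2,10):dx=-1,dy=-1->C; (3,4):dx=-4,dy=-15->C; (3,5):dx=+4,dy=-2->D; (3,6):dx=-2,dy=-12->C
  (3,7):dx=-6,dy=-11->C; (3,8):dx=+6,dy=+1->C; (3,9):dx=-1,dy=-16->C; (3,10):dx=+2,dy=-6->D
  (4,5):dx=+8,dy=+13->C; (4,6):dx=+2,dy=+3->C; (4,7):dx=-2,dy=+4->D; (4,8):dx=+10,dy=+16->C
  (4,9):dx=+3,dy=-1->D; (4,10):dx=+6,dy=+9->C; (5,6):dx=-6,dy=-10->C; (5,7):dx=-10,dy=-9->C
  (5,8):dx=+2,dy=+3->C; (5,9):dx=-5,dy=-14->C; (5,10):dx=-2,dy=-4->C; (6,7):dx=-4,dy=+1->D
  (6,8):dx=+8,dy=+13->C; (6,9):dx=+1,dy=-4->D; (6,10):dx=+4,dy=+6->C; (7,8):dx=+12,dy=+12->C
  (7,9):dx=+5,dy=-5->D; (7,10):dx=+8,dy=+5->C; (8,9):dx=-7,dy=-17->C; (8,10):dx=-4,dy=-7->C
  (9,10):dx=+3,dy=+10->C
Step 2: C = 33, D = 12, total pairs = 45.
Step 3: tau = (C - D)/(n(n-1)/2) = (33 - 12)/45 = 0.466667.
Step 4: Exact two-sided p-value (enumerate n! = 3628800 permutations of y under H0): p = 0.072550.
Step 5: alpha = 0.1. reject H0.

tau_b = 0.4667 (C=33, D=12), p = 0.072550, reject H0.


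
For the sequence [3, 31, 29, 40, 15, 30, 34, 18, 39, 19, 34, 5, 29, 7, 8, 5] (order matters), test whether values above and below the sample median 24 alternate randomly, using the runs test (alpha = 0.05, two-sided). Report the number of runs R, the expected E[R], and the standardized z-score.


Step 1: Compute median = 24; label A = above, B = below.
Labels in order: BAAABAABABABABBB  (n_A = 8, n_B = 8)
Step 2: Count runs R = 11.
Step 3: Under H0 (random ordering), E[R] = 2*n_A*n_B/(n_A+n_B) + 1 = 2*8*8/16 + 1 = 9.0000.
        Var[R] = 2*n_A*n_B*(2*n_A*n_B - n_A - n_B) / ((n_A+n_B)^2 * (n_A+n_B-1)) = 14336/3840 = 3.7333.
        SD[R] = 1.9322.
Step 4: Continuity-corrected z = (R - 0.5 - E[R]) / SD[R] = (11 - 0.5 - 9.0000) / 1.9322 = 0.7763.
Step 5: Two-sided p-value via normal approximation = 2*(1 - Phi(|z|)) = 0.437558.
Step 6: alpha = 0.05. fail to reject H0.

R = 11, z = 0.7763, p = 0.437558, fail to reject H0.


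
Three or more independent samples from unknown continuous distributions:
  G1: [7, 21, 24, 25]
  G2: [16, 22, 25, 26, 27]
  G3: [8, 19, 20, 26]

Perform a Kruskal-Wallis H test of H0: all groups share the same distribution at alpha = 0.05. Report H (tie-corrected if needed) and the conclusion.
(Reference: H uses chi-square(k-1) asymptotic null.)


Step 1: Combine all N = 13 observations and assign midranks.
sorted (value, group, rank): (7,G1,1), (8,G3,2), (16,G2,3), (19,G3,4), (20,G3,5), (21,G1,6), (22,G2,7), (24,G1,8), (25,G1,9.5), (25,G2,9.5), (26,G2,11.5), (26,G3,11.5), (27,G2,13)
Step 2: Sum ranks within each group.
R_1 = 24.5 (n_1 = 4)
R_2 = 44 (n_2 = 5)
R_3 = 22.5 (n_3 = 4)
Step 3: H = 12/(N(N+1)) * sum(R_i^2/n_i) - 3(N+1)
     = 12/(13*14) * (24.5^2/4 + 44^2/5 + 22.5^2/4) - 3*14
     = 0.065934 * 663.825 - 42
     = 1.768681.
Step 4: Ties present; correction factor C = 1 - 12/(13^3 - 13) = 0.994505. Corrected H = 1.768681 / 0.994505 = 1.778453.
Step 5: Under H0, H ~ chi^2(2); p-value = 0.410974.
Step 6: alpha = 0.05. fail to reject H0.

H = 1.7785, df = 2, p = 0.410974, fail to reject H0.


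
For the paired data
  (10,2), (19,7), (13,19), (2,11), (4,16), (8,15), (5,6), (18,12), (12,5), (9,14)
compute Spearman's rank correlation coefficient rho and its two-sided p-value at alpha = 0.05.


Step 1: Rank x and y separately (midranks; no ties here).
rank(x): 10->6, 19->10, 13->8, 2->1, 4->2, 8->4, 5->3, 18->9, 12->7, 9->5
rank(y): 2->1, 7->4, 19->10, 11->5, 16->9, 15->8, 6->3, 12->6, 5->2, 14->7
Step 2: d_i = R_x(i) - R_y(i); compute d_i^2.
  (6-1)^2=25, (10-4)^2=36, (8-10)^2=4, (1-5)^2=16, (2-9)^2=49, (4-8)^2=16, (3-3)^2=0, (9-6)^2=9, (7-2)^2=25, (5-7)^2=4
sum(d^2) = 184.
Step 3: rho = 1 - 6*184 / (10*(10^2 - 1)) = 1 - 1104/990 = -0.115152.
Step 4: Under H0, t = rho * sqrt((n-2)/(1-rho^2)) = -0.3279 ~ t(8).
Step 5: Two-sided p-value from the t-distribution with 8 df = 0.751420.
Step 6: alpha = 0.05. fail to reject H0.

rho = -0.1152, p = 0.751420, fail to reject H0 at alpha = 0.05.


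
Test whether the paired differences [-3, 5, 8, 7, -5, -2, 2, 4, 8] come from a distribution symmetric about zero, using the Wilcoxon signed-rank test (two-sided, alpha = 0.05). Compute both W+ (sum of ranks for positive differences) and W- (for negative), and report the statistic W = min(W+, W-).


Step 1: Drop any zero differences (none here) and take |d_i|.
|d| = [3, 5, 8, 7, 5, 2, 2, 4, 8]
Step 2: Midrank |d_i| (ties get averaged ranks).
ranks: |3|->3, |5|->5.5, |8|->8.5, |7|->7, |5|->5.5, |2|->1.5, |2|->1.5, |4|->4, |8|->8.5
Step 3: Attach original signs; sum ranks with positive sign and with negative sign.
W+ = 5.5 + 8.5 + 7 + 1.5 + 4 + 8.5 = 35
W- = 3 + 5.5 + 1.5 = 10
(Check: W+ + W- = 45 should equal n(n+1)/2 = 45.)
Step 4: Test statistic W = min(W+, W-) = 10.
Step 5: Ties in |d|, so use the tie-corrected normal approximation.
        E[W] = n(n+1)/4 = 9*10/4 = 22.5.
        Tie groups: |d|=2 (t=2), |d|=5 (t=2), |d|=8 (t=2); sum(t^3 - t) = 18.
        Var[W] = n(n+1)(2n+1)/24 - sum(t^3-t)/48 = 1710/24 - 18/48 = 70.875.
        z = (W - E[W]) / sqrt(Var[W]) = (10 - 22.5) / 8.4187 = -1.4848.
        Two-sided p = 2*Phi(z) = 0.137601.
Step 6: alpha = 0.05. fail to reject H0.

W+ = 35, W- = 10, W = min = 10, p = 0.137601, fail to reject H0.


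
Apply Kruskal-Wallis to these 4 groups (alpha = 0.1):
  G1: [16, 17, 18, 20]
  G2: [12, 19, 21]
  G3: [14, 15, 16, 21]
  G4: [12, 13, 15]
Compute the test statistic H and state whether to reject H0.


Step 1: Combine all N = 14 observations and assign midranks.
sorted (value, group, rank): (12,G2,1.5), (12,G4,1.5), (13,G4,3), (14,G3,4), (15,G3,5.5), (15,G4,5.5), (16,G1,7.5), (16,G3,7.5), (17,G1,9), (18,G1,10), (19,G2,11), (20,G1,12), (21,G2,13.5), (21,G3,13.5)
Step 2: Sum ranks within each group.
R_1 = 38.5 (n_1 = 4)
R_2 = 26 (n_2 = 3)
R_3 = 30.5 (n_3 = 4)
R_4 = 10 (n_4 = 3)
Step 3: H = 12/(N(N+1)) * sum(R_i^2/n_i) - 3(N+1)
     = 12/(14*15) * (38.5^2/4 + 26^2/3 + 30.5^2/4 + 10^2/3) - 3*15
     = 0.057143 * 861.792 - 45
     = 4.245238.
Step 4: Ties present; correction factor C = 1 - 24/(14^3 - 14) = 0.991209. Corrected H = 4.245238 / 0.991209 = 4.282890.
Step 5: Under H0, H ~ chi^2(3); p-value = 0.232493.
Step 6: alpha = 0.1. fail to reject H0.

H = 4.2829, df = 3, p = 0.232493, fail to reject H0.


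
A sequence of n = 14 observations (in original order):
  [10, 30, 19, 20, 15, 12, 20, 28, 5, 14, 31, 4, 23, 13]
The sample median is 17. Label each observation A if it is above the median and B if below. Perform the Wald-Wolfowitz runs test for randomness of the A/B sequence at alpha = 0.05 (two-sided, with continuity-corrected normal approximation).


Step 1: Compute median = 17; label A = above, B = below.
Labels in order: BAAABBAABBABAB  (n_A = 7, n_B = 7)
Step 2: Count runs R = 9.
Step 3: Under H0 (random ordering), E[R] = 2*n_A*n_B/(n_A+n_B) + 1 = 2*7*7/14 + 1 = 8.0000.
        Var[R] = 2*n_A*n_B*(2*n_A*n_B - n_A - n_B) / ((n_A+n_B)^2 * (n_A+n_B-1)) = 8232/2548 = 3.2308.
        SD[R] = 1.7974.
Step 4: Continuity-corrected z = (R - 0.5 - E[R]) / SD[R] = (9 - 0.5 - 8.0000) / 1.7974 = 0.2782.
Step 5: Two-sided p-value via normal approximation = 2*(1 - Phi(|z|)) = 0.780879.
Step 6: alpha = 0.05. fail to reject H0.

R = 9, z = 0.2782, p = 0.780879, fail to reject H0.


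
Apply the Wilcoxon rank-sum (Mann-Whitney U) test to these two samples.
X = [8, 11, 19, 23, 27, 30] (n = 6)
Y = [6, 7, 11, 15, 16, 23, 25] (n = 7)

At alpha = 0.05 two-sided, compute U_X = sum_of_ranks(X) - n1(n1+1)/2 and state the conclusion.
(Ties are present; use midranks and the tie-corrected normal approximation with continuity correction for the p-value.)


Step 1: Combine and sort all 13 observations; assign midranks.
sorted (value, group): (6,Y), (7,Y), (8,X), (11,X), (11,Y), (15,Y), (16,Y), (19,X), (23,X), (23,Y), (25,Y), (27,X), (30,X)
ranks: 6->1, 7->2, 8->3, 11->4.5, 11->4.5, 15->6, 16->7, 19->8, 23->9.5, 23->9.5, 25->11, 27->12, 30->13
Step 2: Rank sum for X: R1 = 3 + 4.5 + 8 + 9.5 + 12 + 13 = 50.
Step 3: U_X = R1 - n1(n1+1)/2 = 50 - 6*7/2 = 50 - 21 = 29.
       U_Y = n1*n2 - U_X = 42 - 29 = 13.
Step 4: Ties are present, so use the tie-corrected normal approximation (with continuity correction) for the p-value.
Step 5: p-value = 0.282651; compare to alpha = 0.05. fail to reject H0.

U_X = 29, p = 0.282651, fail to reject H0 at alpha = 0.05.


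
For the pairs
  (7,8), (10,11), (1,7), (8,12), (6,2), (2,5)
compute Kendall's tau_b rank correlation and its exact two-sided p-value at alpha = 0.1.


Step 1: Enumerate the 15 unordered pairs (i,j) with i<j and classify each by sign(x_j-x_i) * sign(y_j-y_i).
  (1,2):dx=+3,dy=+3->C; (1,3):dx=-6,dy=-1->C; (1,4):dx=+1,dy=+4->C; (1,5):dx=-1,dy=-6->C
  (1,6):dx=-5,dy=-3->C; (2,3):dx=-9,dy=-4->C; (2,4):dx=-2,dy=+1->D; (2,5):dx=-4,dy=-9->C
  (2,6):dx=-8,dy=-6->C; (3,4):dx=+7,dy=+5->C; (3,5):dx=+5,dy=-5->D; (3,6):dx=+1,dy=-2->D
  (4,5):dx=-2,dy=-10->C; (4,6):dx=-6,dy=-7->C; (5,6):dx=-4,dy=+3->D
Step 2: C = 11, D = 4, total pairs = 15.
Step 3: tau = (C - D)/(n(n-1)/2) = (11 - 4)/15 = 0.466667.
Step 4: Exact two-sided p-value (enumerate n! = 720 permutations of y under H0): p = 0.272222.
Step 5: alpha = 0.1. fail to reject H0.

tau_b = 0.4667 (C=11, D=4), p = 0.272222, fail to reject H0.


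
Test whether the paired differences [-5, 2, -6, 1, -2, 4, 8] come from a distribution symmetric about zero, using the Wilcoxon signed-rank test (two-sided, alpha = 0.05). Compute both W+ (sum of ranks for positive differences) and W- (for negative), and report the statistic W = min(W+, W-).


Step 1: Drop any zero differences (none here) and take |d_i|.
|d| = [5, 2, 6, 1, 2, 4, 8]
Step 2: Midrank |d_i| (ties get averaged ranks).
ranks: |5|->5, |2|->2.5, |6|->6, |1|->1, |2|->2.5, |4|->4, |8|->7
Step 3: Attach original signs; sum ranks with positive sign and with negative sign.
W+ = 2.5 + 1 + 4 + 7 = 14.5
W- = 5 + 6 + 2.5 = 13.5
(Check: W+ + W- = 28 should equal n(n+1)/2 = 28.)
Step 4: Test statistic W = min(W+, W-) = 13.5.
Step 5: Ties in |d|, so use the tie-corrected normal approximation.
        E[W] = n(n+1)/4 = 7*8/4 = 14.
        Tie groups: |d|=2 (t=2); sum(t^3 - t) = 6.
        Var[W] = n(n+1)(2n+1)/24 - sum(t^3-t)/48 = 840/24 - 6/48 = 34.875.
        z = (W - E[W]) / sqrt(Var[W]) = (13.5 - 14) / 5.9055 = -0.0847.
        Two-sided p = 2*Phi(z) = 0.932526.
Step 6: alpha = 0.05. fail to reject H0.

W+ = 14.5, W- = 13.5, W = min = 13.5, p = 0.932526, fail to reject H0.


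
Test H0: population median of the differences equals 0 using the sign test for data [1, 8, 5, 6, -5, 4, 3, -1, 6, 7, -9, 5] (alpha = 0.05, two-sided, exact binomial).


Step 1: Discard zero differences. Original n = 12; n_eff = number of nonzero differences = 12.
Nonzero differences (with sign): +1, +8, +5, +6, -5, +4, +3, -1, +6, +7, -9, +5
Step 2: Count signs: positive = 9, negative = 3.
Step 3: Under H0: P(positive) = 0.5, so the number of positives S ~ Bin(12, 0.5).
Step 4: Two-sided exact p-value = sum of Bin(12,0.5) probabilities at or below the observed probability = 0.145996.
Step 5: alpha = 0.05. fail to reject H0.

n_eff = 12, pos = 9, neg = 3, p = 0.145996, fail to reject H0.


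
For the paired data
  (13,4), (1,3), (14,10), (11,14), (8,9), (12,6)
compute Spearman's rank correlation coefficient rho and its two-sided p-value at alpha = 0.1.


Step 1: Rank x and y separately (midranks; no ties here).
rank(x): 13->5, 1->1, 14->6, 11->3, 8->2, 12->4
rank(y): 4->2, 3->1, 10->5, 14->6, 9->4, 6->3
Step 2: d_i = R_x(i) - R_y(i); compute d_i^2.
  (5-2)^2=9, (1-1)^2=0, (6-5)^2=1, (3-6)^2=9, (2-4)^2=4, (4-3)^2=1
sum(d^2) = 24.
Step 3: rho = 1 - 6*24 / (6*(6^2 - 1)) = 1 - 144/210 = 0.314286.
Step 4: Under H0, t = rho * sqrt((n-2)/(1-rho^2)) = 0.6621 ~ t(4).
Step 5: Two-sided p-value from the t-distribution with 4 df = 0.544093.
Step 6: alpha = 0.1. fail to reject H0.

rho = 0.3143, p = 0.544093, fail to reject H0 at alpha = 0.1.


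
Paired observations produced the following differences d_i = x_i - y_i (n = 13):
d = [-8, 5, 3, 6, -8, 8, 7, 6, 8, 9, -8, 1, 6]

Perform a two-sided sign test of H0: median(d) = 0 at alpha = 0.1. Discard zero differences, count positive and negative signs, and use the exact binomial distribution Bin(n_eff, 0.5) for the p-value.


Step 1: Discard zero differences. Original n = 13; n_eff = number of nonzero differences = 13.
Nonzero differences (with sign): -8, +5, +3, +6, -8, +8, +7, +6, +8, +9, -8, +1, +6
Step 2: Count signs: positive = 10, negative = 3.
Step 3: Under H0: P(positive) = 0.5, so the number of positives S ~ Bin(13, 0.5).
Step 4: Two-sided exact p-value = sum of Bin(13,0.5) probabilities at or below the observed probability = 0.092285.
Step 5: alpha = 0.1. reject H0.

n_eff = 13, pos = 10, neg = 3, p = 0.092285, reject H0.


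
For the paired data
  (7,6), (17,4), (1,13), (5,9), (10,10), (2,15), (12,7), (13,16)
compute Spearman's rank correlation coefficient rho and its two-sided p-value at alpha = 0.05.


Step 1: Rank x and y separately (midranks; no ties here).
rank(x): 7->4, 17->8, 1->1, 5->3, 10->5, 2->2, 12->6, 13->7
rank(y): 6->2, 4->1, 13->6, 9->4, 10->5, 15->7, 7->3, 16->8
Step 2: d_i = R_x(i) - R_y(i); compute d_i^2.
  (4-2)^2=4, (8-1)^2=49, (1-6)^2=25, (3-4)^2=1, (5-5)^2=0, (2-7)^2=25, (6-3)^2=9, (7-8)^2=1
sum(d^2) = 114.
Step 3: rho = 1 - 6*114 / (8*(8^2 - 1)) = 1 - 684/504 = -0.357143.
Step 4: Under H0, t = rho * sqrt((n-2)/(1-rho^2)) = -0.9366 ~ t(6).
Step 5: Two-sided p-value from the t-distribution with 6 df = 0.385121.
Step 6: alpha = 0.05. fail to reject H0.

rho = -0.3571, p = 0.385121, fail to reject H0 at alpha = 0.05.


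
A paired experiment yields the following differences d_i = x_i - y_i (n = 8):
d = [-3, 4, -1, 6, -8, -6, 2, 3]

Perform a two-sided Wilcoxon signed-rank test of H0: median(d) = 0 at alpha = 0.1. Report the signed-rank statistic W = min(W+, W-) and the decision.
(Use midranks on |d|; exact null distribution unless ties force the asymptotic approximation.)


Step 1: Drop any zero differences (none here) and take |d_i|.
|d| = [3, 4, 1, 6, 8, 6, 2, 3]
Step 2: Midrank |d_i| (ties get averaged ranks).
ranks: |3|->3.5, |4|->5, |1|->1, |6|->6.5, |8|->8, |6|->6.5, |2|->2, |3|->3.5
Step 3: Attach original signs; sum ranks with positive sign and with negative sign.
W+ = 5 + 6.5 + 2 + 3.5 = 17
W- = 3.5 + 1 + 8 + 6.5 = 19
(Check: W+ + W- = 36 should equal n(n+1)/2 = 36.)
Step 4: Test statistic W = min(W+, W-) = 17.
Step 5: Ties in |d|, so use the tie-corrected normal approximation.
        E[W] = n(n+1)/4 = 8*9/4 = 18.
        Tie groups: |d|=3 (t=2), |d|=6 (t=2); sum(t^3 - t) = 12.
        Var[W] = n(n+1)(2n+1)/24 - sum(t^3-t)/48 = 1224/24 - 12/48 = 50.75.
        z = (W - E[W]) / sqrt(Var[W]) = (17 - 18) / 7.1239 = -0.1404.
        Two-sided p = 2*Phi(z) = 0.888366.
Step 6: alpha = 0.1. fail to reject H0.

W+ = 17, W- = 19, W = min = 17, p = 0.888366, fail to reject H0.


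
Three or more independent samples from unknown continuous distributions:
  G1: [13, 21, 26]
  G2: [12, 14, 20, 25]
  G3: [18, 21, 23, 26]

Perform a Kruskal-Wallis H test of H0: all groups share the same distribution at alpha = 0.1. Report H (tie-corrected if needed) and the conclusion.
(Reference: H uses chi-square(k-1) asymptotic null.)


Step 1: Combine all N = 11 observations and assign midranks.
sorted (value, group, rank): (12,G2,1), (13,G1,2), (14,G2,3), (18,G3,4), (20,G2,5), (21,G1,6.5), (21,G3,6.5), (23,G3,8), (25,G2,9), (26,G1,10.5), (26,G3,10.5)
Step 2: Sum ranks within each group.
R_1 = 19 (n_1 = 3)
R_2 = 18 (n_2 = 4)
R_3 = 29 (n_3 = 4)
Step 3: H = 12/(N(N+1)) * sum(R_i^2/n_i) - 3(N+1)
     = 12/(11*12) * (19^2/3 + 18^2/4 + 29^2/4) - 3*12
     = 0.090909 * 411.583 - 36
     = 1.416667.
Step 4: Ties present; correction factor C = 1 - 12/(11^3 - 11) = 0.990909. Corrected H = 1.416667 / 0.990909 = 1.429664.
Step 5: Under H0, H ~ chi^2(2); p-value = 0.489274.
Step 6: alpha = 0.1. fail to reject H0.

H = 1.4297, df = 2, p = 0.489274, fail to reject H0.


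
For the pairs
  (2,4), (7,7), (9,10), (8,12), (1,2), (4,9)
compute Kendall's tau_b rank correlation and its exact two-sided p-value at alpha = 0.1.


Step 1: Enumerate the 15 unordered pairs (i,j) with i<j and classify each by sign(x_j-x_i) * sign(y_j-y_i).
  (1,2):dx=+5,dy=+3->C; (1,3):dx=+7,dy=+6->C; (1,4):dx=+6,dy=+8->C; (1,5):dx=-1,dy=-2->C
  (1,6):dx=+2,dy=+5->C; (2,3):dx=+2,dy=+3->C; (2,4):dx=+1,dy=+5->C; (2,5):dx=-6,dy=-5->C
  (2,6):dx=-3,dy=+2->D; (3,4):dx=-1,dy=+2->D; (3,5):dx=-8,dy=-8->C; (3,6):dx=-5,dy=-1->C
  (4,5):dx=-7,dy=-10->C; (4,6):dx=-4,dy=-3->C; (5,6):dx=+3,dy=+7->C
Step 2: C = 13, D = 2, total pairs = 15.
Step 3: tau = (C - D)/(n(n-1)/2) = (13 - 2)/15 = 0.733333.
Step 4: Exact two-sided p-value (enumerate n! = 720 permutations of y under H0): p = 0.055556.
Step 5: alpha = 0.1. reject H0.

tau_b = 0.7333 (C=13, D=2), p = 0.055556, reject H0.


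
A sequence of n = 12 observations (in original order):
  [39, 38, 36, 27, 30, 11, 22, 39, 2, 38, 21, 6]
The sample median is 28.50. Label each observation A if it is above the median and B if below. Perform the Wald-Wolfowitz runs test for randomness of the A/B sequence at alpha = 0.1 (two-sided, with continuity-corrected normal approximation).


Step 1: Compute median = 28.50; label A = above, B = below.
Labels in order: AAABABBABABB  (n_A = 6, n_B = 6)
Step 2: Count runs R = 8.
Step 3: Under H0 (random ordering), E[R] = 2*n_A*n_B/(n_A+n_B) + 1 = 2*6*6/12 + 1 = 7.0000.
        Var[R] = 2*n_A*n_B*(2*n_A*n_B - n_A - n_B) / ((n_A+n_B)^2 * (n_A+n_B-1)) = 4320/1584 = 2.7273.
        SD[R] = 1.6514.
Step 4: Continuity-corrected z = (R - 0.5 - E[R]) / SD[R] = (8 - 0.5 - 7.0000) / 1.6514 = 0.3028.
Step 5: Two-sided p-value via normal approximation = 2*(1 - Phi(|z|)) = 0.762069.
Step 6: alpha = 0.1. fail to reject H0.

R = 8, z = 0.3028, p = 0.762069, fail to reject H0.


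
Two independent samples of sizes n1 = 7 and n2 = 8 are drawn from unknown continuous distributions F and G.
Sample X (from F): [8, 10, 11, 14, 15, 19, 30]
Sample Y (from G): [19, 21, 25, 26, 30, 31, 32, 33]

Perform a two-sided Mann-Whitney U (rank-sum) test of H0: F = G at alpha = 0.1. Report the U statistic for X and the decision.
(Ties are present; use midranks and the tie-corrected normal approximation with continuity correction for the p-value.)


Step 1: Combine and sort all 15 observations; assign midranks.
sorted (value, group): (8,X), (10,X), (11,X), (14,X), (15,X), (19,X), (19,Y), (21,Y), (25,Y), (26,Y), (30,X), (30,Y), (31,Y), (32,Y), (33,Y)
ranks: 8->1, 10->2, 11->3, 14->4, 15->5, 19->6.5, 19->6.5, 21->8, 25->9, 26->10, 30->11.5, 30->11.5, 31->13, 32->14, 33->15
Step 2: Rank sum for X: R1 = 1 + 2 + 3 + 4 + 5 + 6.5 + 11.5 = 33.
Step 3: U_X = R1 - n1(n1+1)/2 = 33 - 7*8/2 = 33 - 28 = 5.
       U_Y = n1*n2 - U_X = 56 - 5 = 51.
Step 4: Ties are present, so use the tie-corrected normal approximation (with continuity correction) for the p-value.
Step 5: p-value = 0.009093; compare to alpha = 0.1. reject H0.

U_X = 5, p = 0.009093, reject H0 at alpha = 0.1.


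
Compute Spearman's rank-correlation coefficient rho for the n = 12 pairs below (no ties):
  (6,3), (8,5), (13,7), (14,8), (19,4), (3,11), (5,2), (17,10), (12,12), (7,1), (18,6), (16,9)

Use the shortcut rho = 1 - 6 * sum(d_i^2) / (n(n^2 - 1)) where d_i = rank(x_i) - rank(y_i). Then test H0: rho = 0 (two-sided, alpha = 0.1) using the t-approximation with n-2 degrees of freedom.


Step 1: Rank x and y separately (midranks; no ties here).
rank(x): 6->3, 8->5, 13->7, 14->8, 19->12, 3->1, 5->2, 17->10, 12->6, 7->4, 18->11, 16->9
rank(y): 3->3, 5->5, 7->7, 8->8, 4->4, 11->11, 2->2, 10->10, 12->12, 1->1, 6->6, 9->9
Step 2: d_i = R_x(i) - R_y(i); compute d_i^2.
  (3-3)^2=0, (5-5)^2=0, (7-7)^2=0, (8-8)^2=0, (12-4)^2=64, (1-11)^2=100, (2-2)^2=0, (10-10)^2=0, (6-12)^2=36, (4-1)^2=9, (11-6)^2=25, (9-9)^2=0
sum(d^2) = 234.
Step 3: rho = 1 - 6*234 / (12*(12^2 - 1)) = 1 - 1404/1716 = 0.181818.
Step 4: Under H0, t = rho * sqrt((n-2)/(1-rho^2)) = 0.5847 ~ t(10).
Step 5: Two-sided p-value from the t-distribution with 10 df = 0.571701.
Step 6: alpha = 0.1. fail to reject H0.

rho = 0.1818, p = 0.571701, fail to reject H0 at alpha = 0.1.


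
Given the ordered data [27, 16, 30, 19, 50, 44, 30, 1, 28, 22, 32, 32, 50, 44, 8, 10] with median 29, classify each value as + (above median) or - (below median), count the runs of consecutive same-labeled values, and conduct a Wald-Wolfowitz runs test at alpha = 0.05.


Step 1: Compute median = 29; label A = above, B = below.
Labels in order: BBABAAABBBAAAABB  (n_A = 8, n_B = 8)
Step 2: Count runs R = 7.
Step 3: Under H0 (random ordering), E[R] = 2*n_A*n_B/(n_A+n_B) + 1 = 2*8*8/16 + 1 = 9.0000.
        Var[R] = 2*n_A*n_B*(2*n_A*n_B - n_A - n_B) / ((n_A+n_B)^2 * (n_A+n_B-1)) = 14336/3840 = 3.7333.
        SD[R] = 1.9322.
Step 4: Continuity-corrected z = (R + 0.5 - E[R]) / SD[R] = (7 + 0.5 - 9.0000) / 1.9322 = -0.7763.
Step 5: Two-sided p-value via normal approximation = 2*(1 - Phi(|z|)) = 0.437558.
Step 6: alpha = 0.05. fail to reject H0.

R = 7, z = -0.7763, p = 0.437558, fail to reject H0.


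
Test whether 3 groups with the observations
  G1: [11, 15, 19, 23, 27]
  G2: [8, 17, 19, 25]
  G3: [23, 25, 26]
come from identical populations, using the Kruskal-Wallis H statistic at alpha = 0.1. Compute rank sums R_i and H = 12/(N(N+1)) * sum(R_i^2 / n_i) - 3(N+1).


Step 1: Combine all N = 12 observations and assign midranks.
sorted (value, group, rank): (8,G2,1), (11,G1,2), (15,G1,3), (17,G2,4), (19,G1,5.5), (19,G2,5.5), (23,G1,7.5), (23,G3,7.5), (25,G2,9.5), (25,G3,9.5), (26,G3,11), (27,G1,12)
Step 2: Sum ranks within each group.
R_1 = 30 (n_1 = 5)
R_2 = 20 (n_2 = 4)
R_3 = 28 (n_3 = 3)
Step 3: H = 12/(N(N+1)) * sum(R_i^2/n_i) - 3(N+1)
     = 12/(12*13) * (30^2/5 + 20^2/4 + 28^2/3) - 3*13
     = 0.076923 * 541.333 - 39
     = 2.641026.
Step 4: Ties present; correction factor C = 1 - 18/(12^3 - 12) = 0.989510. Corrected H = 2.641026 / 0.989510 = 2.669022.
Step 5: Under H0, H ~ chi^2(2); p-value = 0.263287.
Step 6: alpha = 0.1. fail to reject H0.

H = 2.6690, df = 2, p = 0.263287, fail to reject H0.


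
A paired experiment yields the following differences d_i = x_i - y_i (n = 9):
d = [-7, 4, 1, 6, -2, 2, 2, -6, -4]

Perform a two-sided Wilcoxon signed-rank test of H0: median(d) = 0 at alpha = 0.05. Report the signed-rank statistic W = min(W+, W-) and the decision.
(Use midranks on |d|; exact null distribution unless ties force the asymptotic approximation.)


Step 1: Drop any zero differences (none here) and take |d_i|.
|d| = [7, 4, 1, 6, 2, 2, 2, 6, 4]
Step 2: Midrank |d_i| (ties get averaged ranks).
ranks: |7|->9, |4|->5.5, |1|->1, |6|->7.5, |2|->3, |2|->3, |2|->3, |6|->7.5, |4|->5.5
Step 3: Attach original signs; sum ranks with positive sign and with negative sign.
W+ = 5.5 + 1 + 7.5 + 3 + 3 = 20
W- = 9 + 3 + 7.5 + 5.5 = 25
(Check: W+ + W- = 45 should equal n(n+1)/2 = 45.)
Step 4: Test statistic W = min(W+, W-) = 20.
Step 5: Ties in |d|, so use the tie-corrected normal approximation.
        E[W] = n(n+1)/4 = 9*10/4 = 22.5.
        Tie groups: |d|=2 (t=3), |d|=4 (t=2), |d|=6 (t=2); sum(t^3 - t) = 36.
        Var[W] = n(n+1)(2n+1)/24 - sum(t^3-t)/48 = 1710/24 - 36/48 = 70.5.
        z = (W - E[W]) / sqrt(Var[W]) = (20 - 22.5) / 8.3964 = -0.2977.
        Two-sided p = 2*Phi(z) = 0.765897.
Step 6: alpha = 0.05. fail to reject H0.

W+ = 20, W- = 25, W = min = 20, p = 0.765897, fail to reject H0.
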